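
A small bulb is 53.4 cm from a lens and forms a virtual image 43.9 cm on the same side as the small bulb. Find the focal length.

Virtual image ⇒ d_i = −43.9 cm.
1/f = 1/d_o + 1/d_i = 1/(53.4) + 1/(-43.9) = -0.004052, so f = -247 cm.
Since f is negative, the lens is diverging.

f = -247 cm (diverging)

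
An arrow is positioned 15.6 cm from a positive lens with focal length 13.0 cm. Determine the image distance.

78.0 cm

Thin-lens equation: 1/v = 1/f − 1/u = 1/(13.00) − 1/(15.6) = 0.07692 − 0.06410 = 0.01282, so v = 78.0 cm.
The image is real, inverted and enlarged, on the far side of the lens.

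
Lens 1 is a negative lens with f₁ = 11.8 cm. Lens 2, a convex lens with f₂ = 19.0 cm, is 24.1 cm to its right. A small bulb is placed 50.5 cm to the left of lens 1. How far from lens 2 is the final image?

Lens 1 is diverging, so f₁ = −11.8 cm.
Lens 1: 1/d_i1 = 1/f₁ − 1/d_o1 = 1/(-11.8) − 1/(50.5) = -0.1045, so d_i1 = -9.565 cm.
The intermediate image is 9.565 cm to the left of lens 1 (virtual), which is 24.1 − (-9.565) = 33.66 cm to the left of lens 2, so d_o2 = +33.66 cm.
Lens 2: 1/d_i2 = 1/f₂ − 1/d_o2 = 1/(19.0) − 1/(33.66) = 0.02292, so d_i2 = 43.6 cm.
The final image is real, 43.6 cm to the right of lens 2 (overall magnification ≈ -0.25).

43.6 cm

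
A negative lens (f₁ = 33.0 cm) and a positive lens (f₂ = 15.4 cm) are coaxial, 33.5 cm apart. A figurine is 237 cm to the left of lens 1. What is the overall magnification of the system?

m = -0.0400

f₁ = −33.0 cm (diverging).
Lens 1: 1/d_i1 = 1/(-33.0) − 1/(237) = -0.03452, so d_i1 = -28.97 cm; m₁ = −d_i1/d_o1 = +0.1222.
d_o2 = 33.5 − (-28.97) = 62.47 cm.
Lens 2: 1/d_i2 = 1/(15.4) − 1/(62.47) = 0.04893, so d_i2 = 20.44 cm; m₂ = −d_i2/d_o2 = -0.3272.
m = m₁·m₂ = (+0.1222)(-0.3272) = -0.0400.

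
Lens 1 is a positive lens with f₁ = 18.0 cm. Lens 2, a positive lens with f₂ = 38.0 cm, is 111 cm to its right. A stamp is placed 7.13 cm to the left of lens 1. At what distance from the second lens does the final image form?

Lens 1: 1/d_i1 = 1/f₁ − 1/d_o1 = 1/(18.0) − 1/(7.13) = -0.08470, so d_i1 = -11.81 cm.
The intermediate image is 11.81 cm to the left of lens 1 (virtual), which is 111 − (-11.81) = 122.8 cm to the left of lens 2, so d_o2 = +122.8 cm.
Lens 2: 1/d_i2 = 1/f₂ − 1/d_o2 = 1/(38.0) − 1/(122.8) = 0.01817, so d_i2 = 55.0 cm.
The final image is real, 55.0 cm to the right of lens 2 (overall magnification ≈ -0.74).

55.0 cm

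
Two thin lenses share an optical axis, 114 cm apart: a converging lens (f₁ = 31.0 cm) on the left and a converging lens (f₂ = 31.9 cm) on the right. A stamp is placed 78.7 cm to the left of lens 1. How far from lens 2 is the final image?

64.8 cm

Lens 1: 1/d_i1 = 1/f₁ − 1/d_o1 = 1/(31.0) − 1/(78.7) = 0.01955, so d_i1 = 51.15 cm.
The intermediate image is 51.15 cm to the right of lens 1, which is 114 − (51.15) = 62.85 cm to the left of lens 2, so d_o2 = +62.85 cm.
Lens 2: 1/d_i2 = 1/f₂ − 1/d_o2 = 1/(31.9) − 1/(62.85) = 0.01544, so d_i2 = 64.8 cm.
The final image is real, 64.8 cm to the right of lens 2 (overall magnification ≈ 0.67).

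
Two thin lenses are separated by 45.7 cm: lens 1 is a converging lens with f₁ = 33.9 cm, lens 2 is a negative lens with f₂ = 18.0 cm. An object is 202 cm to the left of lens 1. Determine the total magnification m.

m = -0.158

Lens 1: 1/d_i1 = 1/(33.9) − 1/(202) = 0.02455, so d_i1 = 40.74 cm; m₁ = −d_i1/d_o1 = -0.2017.
d_o2 = 45.7 − (40.74) = 4.960 cm.
f₂ = −18.0 cm (diverging).
Lens 2: 1/d_i2 = 1/(-18.0) − 1/(4.960) = -0.2572, so d_i2 = -3.889 cm; m₂ = −d_i2/d_o2 = +0.7840.
m = m₁·m₂ = (-0.2017)(+0.7840) = -0.158.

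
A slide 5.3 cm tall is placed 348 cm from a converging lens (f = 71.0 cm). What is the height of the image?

1/d_i = 1/f − 1/d_o = 1/(71.00) − 1/(348) = 0.01121, so d_i = 89.20 cm.
m = −d_i/d_o = -0.2563.
|h_i| = |m|·h_o = 0.2563 × 5.3 = 1.36 cm. The image is real, inverted and reduced, on the far side of the lens.

1.36 cm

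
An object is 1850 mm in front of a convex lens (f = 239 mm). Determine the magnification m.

1/d_i = 1/f − 1/d_o = 1/(239.0) − 1/(1850) = 0.003644, so d_i = 274.5 mm.
m = −d_i/d_o = −(274.5)/(1850) = -0.148.
The image is real, inverted and reduced, on the far side of the lens.

m = -0.148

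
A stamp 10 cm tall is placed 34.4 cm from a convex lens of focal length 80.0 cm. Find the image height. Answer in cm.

1/d_i = 1/f − 1/d_o = 1/(80.00) − 1/(34.4) = -0.01657, so d_i = -60.35 cm.
m = −d_i/d_o = +1.754.
|h_i| = |m|·h_o = 1.754 × 10 = 17.5 cm. The image is virtual, upright and enlarged, on the same side as the object.

17.5 cm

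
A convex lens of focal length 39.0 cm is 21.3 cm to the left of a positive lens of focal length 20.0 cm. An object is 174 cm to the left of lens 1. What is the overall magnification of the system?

m = -0.118

Lens 1: 1/d_i1 = 1/(39.0) − 1/(174) = 0.01989, so d_i1 = 50.27 cm; m₁ = −d_i1/d_o1 = -0.2889.
d_o2 = 21.3 − (50.27) = -28.97 cm (virtual object).
Lens 2: 1/d_i2 = 1/(20.0) − 1/(-28.97) = 0.08452, so d_i2 = 11.83 cm; m₂ = −d_i2/d_o2 = +0.4084.
m = m₁·m₂ = (-0.2889)(+0.4084) = -0.118.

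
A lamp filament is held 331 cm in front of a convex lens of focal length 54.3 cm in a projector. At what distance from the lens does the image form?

Lens equation: 1/q = 1/f − 1/p = 1/(54.30) − 1/(331) = 0.01842 − 0.003021 = 0.01540, so q = 65.0 cm.
The image is real, inverted and reduced, on the far side of the lens.

65.0 cm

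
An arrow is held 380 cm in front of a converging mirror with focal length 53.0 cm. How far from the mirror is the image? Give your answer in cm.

61.6 cm

Mirror equation: 1/q = 1/f − 1/p = 1/(53.00) − 1/(380) = 0.01887 − 0.002632 = 0.01624, so q = 61.6 cm.
The image is real, inverted and reduced, in front of the mirror.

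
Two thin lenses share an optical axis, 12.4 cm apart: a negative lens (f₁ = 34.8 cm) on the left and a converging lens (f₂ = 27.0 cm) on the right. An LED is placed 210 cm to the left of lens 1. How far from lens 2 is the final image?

74.8 cm

Lens 1 is diverging, so f₁ = −34.8 cm.
Lens 1: 1/d_i1 = 1/f₁ − 1/d_o1 = 1/(-34.8) − 1/(210) = -0.03350, so d_i1 = -29.85 cm.
The intermediate image is 29.85 cm to the left of lens 1 (virtual), which is 12.4 − (-29.85) = 42.25 cm to the left of lens 2, so d_o2 = +42.25 cm.
Lens 2: 1/d_i2 = 1/f₂ − 1/d_o2 = 1/(27.0) − 1/(42.25) = 0.01337, so d_i2 = 74.8 cm.
The final image is real, 74.8 cm to the right of lens 2 (overall magnification ≈ -0.25).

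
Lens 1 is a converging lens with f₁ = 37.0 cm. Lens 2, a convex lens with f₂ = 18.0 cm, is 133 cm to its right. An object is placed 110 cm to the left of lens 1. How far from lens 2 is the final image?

Lens 1: 1/d_i1 = 1/f₁ − 1/d_o1 = 1/(37.0) − 1/(110) = 0.01794, so d_i1 = 55.75 cm.
The intermediate image is 55.75 cm to the right of lens 1, which is 133 − (55.75) = 77.25 cm to the left of lens 2, so d_o2 = +77.25 cm.
Lens 2: 1/d_i2 = 1/f₂ − 1/d_o2 = 1/(18.0) − 1/(77.25) = 0.04261, so d_i2 = 23.5 cm.
The final image is real, 23.5 cm to the right of lens 2 (overall magnification ≈ 0.15).

23.5 cm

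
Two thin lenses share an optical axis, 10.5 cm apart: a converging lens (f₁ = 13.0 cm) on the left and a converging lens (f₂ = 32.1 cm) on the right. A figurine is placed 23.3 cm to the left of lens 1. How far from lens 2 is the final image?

11.9 cm

Lens 1: 1/d_i1 = 1/f₁ − 1/d_o1 = 1/(13.0) − 1/(23.3) = 0.03400, so d_i1 = 29.41 cm.
The intermediate image is 29.41 cm to the right of lens 1, which lies 18.91 cm to the right of lens 2 — a virtual object — so d_o2 = −18.91 cm.
Lens 2: 1/d_i2 = 1/f₂ − 1/d_o2 = 1/(32.1) − 1/(-18.91) = 0.08403, so d_i2 = 11.9 cm.
The final image is real, 11.9 cm to the right of lens 2 (overall magnification ≈ -0.79).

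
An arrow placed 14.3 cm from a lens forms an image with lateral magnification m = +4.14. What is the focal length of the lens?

f = 18.9 cm (converging)

m = −d_i/d_o ⇒ d_i = −m·d_o = −(+4.14)·(14.3) = -59.20 cm.
1/f = 1/d_o + 1/d_i = 1/(14.3) + 1/(-59.20) = 0.05304, so f = 18.9 cm.
Since f is positive, the lens is converging.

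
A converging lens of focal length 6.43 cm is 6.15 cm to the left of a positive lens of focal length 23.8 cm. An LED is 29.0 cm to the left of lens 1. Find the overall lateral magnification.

Lens 1: 1/d_i1 = 1/(6.43) − 1/(29.0) = 0.1210, so d_i1 = 8.262 cm; m₁ = −d_i1/d_o1 = -0.2849.
d_o2 = 6.15 − (8.262) = -2.112 cm (virtual object).
Lens 2: 1/d_i2 = 1/(23.8) − 1/(-2.112) = 0.5155, so d_i2 = 1.940 cm; m₂ = −d_i2/d_o2 = +0.9185.
m = m₁·m₂ = (-0.2849)(+0.9185) = -0.262.

m = -0.262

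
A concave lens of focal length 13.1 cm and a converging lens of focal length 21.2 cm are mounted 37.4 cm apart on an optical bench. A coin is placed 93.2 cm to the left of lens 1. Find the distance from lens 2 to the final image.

37.4 cm

Lens 1 is diverging, so f₁ = −13.1 cm.
Lens 1: 1/d_i1 = 1/f₁ − 1/d_o1 = 1/(-13.1) − 1/(93.2) = -0.08707, so d_i1 = -11.49 cm.
The intermediate image is 11.49 cm to the left of lens 1 (virtual), which is 37.4 − (-11.49) = 48.89 cm to the left of lens 2, so d_o2 = +48.89 cm.
Lens 2: 1/d_i2 = 1/f₂ − 1/d_o2 = 1/(21.2) − 1/(48.89) = 0.02672, so d_i2 = 37.4 cm.
The final image is real, 37.4 cm to the right of lens 2 (overall magnification ≈ -0.094).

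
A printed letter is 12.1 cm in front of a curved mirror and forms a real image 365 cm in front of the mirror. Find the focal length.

f = 11.7 cm (concave)

Real image ⇒ d_i = +365 cm.
1/f = 1/d_o + 1/d_i = 1/(12.1) + 1/(365) = 0.08538, so f = 11.7 cm.
Since f is positive, the curved mirror is concave.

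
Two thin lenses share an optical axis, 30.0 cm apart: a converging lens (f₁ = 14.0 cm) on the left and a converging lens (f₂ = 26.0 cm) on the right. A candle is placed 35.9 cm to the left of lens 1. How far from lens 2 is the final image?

Lens 1: 1/d_i1 = 1/f₁ − 1/d_o1 = 1/(14.0) − 1/(35.9) = 0.04357, so d_i1 = 22.95 cm.
The intermediate image is 22.95 cm to the right of lens 1, which is 30.0 − (22.95) = 7.050 cm to the left of lens 2, so d_o2 = +7.050 cm.
Lens 2: 1/d_i2 = 1/f₂ − 1/d_o2 = 1/(26.0) − 1/(7.050) = -0.1034, so d_i2 = -9.67 cm.
The final image is virtual, 9.67 cm to the left of lens 2 (overall magnification ≈ -0.88).

9.67 cm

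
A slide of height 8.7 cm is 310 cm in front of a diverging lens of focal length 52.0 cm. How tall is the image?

For a diverging lens, f = -52.0 cm.
1/d_i = 1/f − 1/d_o = 1/(-52.00) − 1/(310) = -0.02246, so d_i = -44.53 cm.
m = −d_i/d_o = +0.1436.
|h_i| = |m|·h_o = 0.1436 × 8.7 = 1.25 cm. The image is virtual, upright and reduced, on the same side as the object.

1.25 cm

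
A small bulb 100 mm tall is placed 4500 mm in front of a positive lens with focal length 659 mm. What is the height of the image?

1/d_i = 1/f − 1/d_o = 1/(659.0) − 1/(4500) = 0.001295, so d_i = 772.1 mm.
m = −d_i/d_o = -0.1716.
|h_i| = |m|·h_o = 0.1716 × 100 = 17.2 mm. The image is real, inverted and reduced, on the far side of the lens.

17.2 mm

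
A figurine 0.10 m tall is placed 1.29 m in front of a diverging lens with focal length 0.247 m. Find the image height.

For a diverging lens, f = -0.247 m.
1/d_i = 1/f − 1/d_o = 1/(-0.2470) − 1/(1.29) = -4.824, so d_i = -0.2073 m.
m = −d_i/d_o = +0.1607.
|h_i| = |m|·h_o = 0.1607 × 0.10 = 0.0161 m. The image is virtual, upright and reduced, on the same side as the object.

0.0161 m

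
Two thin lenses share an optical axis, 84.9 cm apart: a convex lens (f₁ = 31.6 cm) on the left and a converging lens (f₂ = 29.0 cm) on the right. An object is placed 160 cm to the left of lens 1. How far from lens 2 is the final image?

79.9 cm

Lens 1: 1/d_i1 = 1/f₁ − 1/d_o1 = 1/(31.6) − 1/(160) = 0.02540, so d_i1 = 39.38 cm.
The intermediate image is 39.38 cm to the right of lens 1, which is 84.9 − (39.38) = 45.52 cm to the left of lens 2, so d_o2 = +45.52 cm.
Lens 2: 1/d_i2 = 1/f₂ − 1/d_o2 = 1/(29.0) − 1/(45.52) = 0.01251, so d_i2 = 79.9 cm.
The final image is real, 79.9 cm to the right of lens 2 (overall magnification ≈ 0.43).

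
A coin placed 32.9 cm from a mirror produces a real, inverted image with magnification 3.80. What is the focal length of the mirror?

m = −d_i/d_o ⇒ d_i = −m·d_o = −(-3.80)·(32.9) = 125.0 cm.
1/f = 1/d_o + 1/d_i = 1/(32.9) + 1/(125.0) = 0.03840, so f = 26.0 cm.
Since f is positive, the mirror is concave.

f = 26.0 cm (concave)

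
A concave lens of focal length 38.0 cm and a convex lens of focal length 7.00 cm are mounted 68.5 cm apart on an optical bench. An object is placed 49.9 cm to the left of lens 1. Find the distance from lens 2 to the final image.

7.59 cm

Lens 1 is diverging, so f₁ = −38.0 cm.
Lens 1: 1/d_i1 = 1/f₁ − 1/d_o1 = 1/(-38.0) − 1/(49.9) = -0.04636, so d_i1 = -21.57 cm.
The intermediate image is 21.57 cm to the left of lens 1 (virtual), which is 68.5 − (-21.57) = 90.07 cm to the left of lens 2, so d_o2 = +90.07 cm.
Lens 2: 1/d_i2 = 1/f₂ − 1/d_o2 = 1/(7.00) − 1/(90.07) = 0.1318, so d_i2 = 7.59 cm.
The final image is real, 7.59 cm to the right of lens 2 (overall magnification ≈ -0.036).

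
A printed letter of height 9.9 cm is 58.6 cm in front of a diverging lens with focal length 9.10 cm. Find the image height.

1.33 cm

For a diverging lens, f = -9.10 cm.
1/d_i = 1/f − 1/d_o = 1/(-9.100) − 1/(58.6) = -0.1270, so d_i = -7.877 cm.
m = −d_i/d_o = +0.1344.
|h_i| = |m|·h_o = 0.1344 × 9.9 = 1.33 cm. The image is virtual, upright and reduced, on the same side as the object.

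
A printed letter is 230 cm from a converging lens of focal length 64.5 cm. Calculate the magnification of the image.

m = -0.390

1/d_i = 1/f − 1/d_o = 1/(64.50) − 1/(230) = 0.01116, so d_i = 89.64 cm.
m = −d_i/d_o = −(89.64)/(230) = -0.390.
The image is real, inverted and reduced, on the far side of the lens.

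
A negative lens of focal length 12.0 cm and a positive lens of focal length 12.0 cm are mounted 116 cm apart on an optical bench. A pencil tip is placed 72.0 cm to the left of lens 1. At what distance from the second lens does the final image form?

13.3 cm

Lens 1 is diverging, so f₁ = −12.0 cm.
Lens 1: 1/d_i1 = 1/f₁ − 1/d_o1 = 1/(-12.0) − 1/(72.0) = -0.09722, so d_i1 = -10.29 cm.
The intermediate image is 10.29 cm to the left of lens 1 (virtual), which is 116 − (-10.29) = 126.3 cm to the left of lens 2, so d_o2 = +126.3 cm.
Lens 2: 1/d_i2 = 1/f₂ − 1/d_o2 = 1/(12.0) − 1/(126.3) = 0.07542, so d_i2 = 13.3 cm.
The final image is real, 13.3 cm to the right of lens 2 (overall magnification ≈ -0.015).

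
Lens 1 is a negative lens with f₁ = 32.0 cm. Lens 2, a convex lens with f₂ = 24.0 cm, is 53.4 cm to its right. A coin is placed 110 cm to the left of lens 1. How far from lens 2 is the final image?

Lens 1 is diverging, so f₁ = −32.0 cm.
Lens 1: 1/d_i1 = 1/f₁ − 1/d_o1 = 1/(-32.0) − 1/(110) = -0.04034, so d_i1 = -24.79 cm.
The intermediate image is 24.79 cm to the left of lens 1 (virtual), which is 53.4 − (-24.79) = 78.19 cm to the left of lens 2, so d_o2 = +78.19 cm.
Lens 2: 1/d_i2 = 1/f₂ − 1/d_o2 = 1/(24.0) − 1/(78.19) = 0.02888, so d_i2 = 34.6 cm.
The final image is real, 34.6 cm to the right of lens 2 (overall magnification ≈ -0.100).

34.6 cm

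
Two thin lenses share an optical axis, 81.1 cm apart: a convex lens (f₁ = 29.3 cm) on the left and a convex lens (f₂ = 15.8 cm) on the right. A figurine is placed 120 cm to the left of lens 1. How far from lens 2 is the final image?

Lens 1: 1/d_i1 = 1/f₁ − 1/d_o1 = 1/(29.3) − 1/(120) = 0.02580, so d_i1 = 38.77 cm.
The intermediate image is 38.77 cm to the right of lens 1, which is 81.1 − (38.77) = 42.33 cm to the left of lens 2, so d_o2 = +42.33 cm.
Lens 2: 1/d_i2 = 1/f₂ − 1/d_o2 = 1/(15.8) − 1/(42.33) = 0.03967, so d_i2 = 25.2 cm.
The final image is real, 25.2 cm to the right of lens 2 (overall magnification ≈ 0.19).

25.2 cm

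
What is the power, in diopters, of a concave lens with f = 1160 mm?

For a concave lens, f = −1160 mm.
f = -116 cm = -1.16 m.
P = 1/f = 1/(-1.16 m) = -0.862 D.

P = -0.862 D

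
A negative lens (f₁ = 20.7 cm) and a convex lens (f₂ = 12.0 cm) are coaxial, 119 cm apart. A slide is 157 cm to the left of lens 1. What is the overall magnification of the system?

m = -0.0112

f₁ = −20.7 cm (diverging).
Lens 1: 1/d_i1 = 1/(-20.7) − 1/(157) = -0.05468, so d_i1 = -18.29 cm; m₁ = −d_i1/d_o1 = +0.1165.
d_o2 = 119 − (-18.29) = 137.3 cm.
Lens 2: 1/d_i2 = 1/(12.0) − 1/(137.3) = 0.07605, so d_i2 = 13.15 cm; m₂ = −d_i2/d_o2 = -0.09577.
m = m₁·m₂ = (+0.1165)(-0.09577) = -0.0112.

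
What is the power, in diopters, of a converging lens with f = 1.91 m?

P = +0.524 D

P = 1/f = 1/(1.91 m) = +0.524 D.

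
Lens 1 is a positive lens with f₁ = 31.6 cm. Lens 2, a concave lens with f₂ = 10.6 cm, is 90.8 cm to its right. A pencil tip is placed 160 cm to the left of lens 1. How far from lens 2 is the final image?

Lens 1: 1/d_i1 = 1/f₁ − 1/d_o1 = 1/(31.6) − 1/(160) = 0.02540, so d_i1 = 39.38 cm.
The intermediate image is 39.38 cm to the right of lens 1, which is 90.8 − (39.38) = 51.42 cm to the left of lens 2, so d_o2 = +51.42 cm.
Lens 2 is diverging, so f₂ = −10.6 cm.
Lens 2: 1/d_i2 = 1/f₂ − 1/d_o2 = 1/(-10.6) − 1/(51.42) = -0.1138, so d_i2 = -8.79 cm.
The final image is virtual, 8.79 cm to the left of lens 2 (overall magnification ≈ -0.042).

8.79 cm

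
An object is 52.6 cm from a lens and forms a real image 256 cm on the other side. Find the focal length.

Real image ⇒ d_i = +256 cm.
1/f = 1/d_o + 1/d_i = 1/(52.6) + 1/(256) = 0.02292, so f = 43.6 cm.
Since f is positive, the lens is converging.

f = 43.6 cm (converging)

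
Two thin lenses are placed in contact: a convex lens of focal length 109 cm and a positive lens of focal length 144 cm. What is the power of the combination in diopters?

P = +1.61 D

P₁ = 1/f₁ = 1/(1.09 m) = +0.9174 D; P₂ = 1/f₂ = 1/(1.44 m) = +0.6944 D.
For thin lenses in contact, P = P₁ + P₂ = (+0.9174) + (+0.6944) = +1.61 D.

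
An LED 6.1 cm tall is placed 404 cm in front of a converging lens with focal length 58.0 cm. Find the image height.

1/d_i = 1/f − 1/d_o = 1/(58.00) − 1/(404) = 0.01477, so d_i = 67.72 cm.
m = −d_i/d_o = -0.1676.
|h_i| = |m|·h_o = 0.1676 × 6.1 = 1.02 cm. The image is real, inverted and reduced, on the far side of the lens.

1.02 cm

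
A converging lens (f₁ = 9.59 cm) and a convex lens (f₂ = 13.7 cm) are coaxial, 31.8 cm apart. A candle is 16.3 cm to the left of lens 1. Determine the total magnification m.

m = -3.77

Lens 1: 1/d_i1 = 1/(9.59) − 1/(16.3) = 0.04293, so d_i1 = 23.30 cm; m₁ = −d_i1/d_o1 = -1.429.
d_o2 = 31.8 − (23.30) = 8.500 cm.
Lens 2: 1/d_i2 = 1/(13.7) − 1/(8.500) = -0.04465, so d_i2 = -22.39 cm; m₂ = −d_i2/d_o2 = +2.635.
m = m₁·m₂ = (-1.429)(+2.635) = -3.77.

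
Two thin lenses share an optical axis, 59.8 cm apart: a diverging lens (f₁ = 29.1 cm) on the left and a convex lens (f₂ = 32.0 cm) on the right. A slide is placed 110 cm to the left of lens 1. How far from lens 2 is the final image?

52.2 cm

Lens 1 is diverging, so f₁ = −29.1 cm.
Lens 1: 1/d_i1 = 1/f₁ − 1/d_o1 = 1/(-29.1) − 1/(110) = -0.04346, so d_i1 = -23.01 cm.
The intermediate image is 23.01 cm to the left of lens 1 (virtual), which is 59.8 − (-23.01) = 82.81 cm to the left of lens 2, so d_o2 = +82.81 cm.
Lens 2: 1/d_i2 = 1/f₂ − 1/d_o2 = 1/(32.0) − 1/(82.81) = 0.01917, so d_i2 = 52.2 cm.
The final image is real, 52.2 cm to the right of lens 2 (overall magnification ≈ -0.13).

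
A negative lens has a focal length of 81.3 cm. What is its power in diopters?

For a negative lens, f = −81.3 cm.
f = -81.3 cm = -0.813 m.
P = 1/f = 1/(-0.813 m) = -1.23 D.

P = -1.23 D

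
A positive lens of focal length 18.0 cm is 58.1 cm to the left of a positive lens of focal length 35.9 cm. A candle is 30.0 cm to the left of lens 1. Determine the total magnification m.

Lens 1: 1/d_i1 = 1/(18.0) − 1/(30.0) = 0.02222, so d_i1 = 45.00 cm; m₁ = −d_i1/d_o1 = -1.500.
d_o2 = 58.1 − (45.00) = 13.10 cm.
Lens 2: 1/d_i2 = 1/(35.9) − 1/(13.10) = -0.04848, so d_i2 = -20.63 cm; m₂ = −d_i2/d_o2 = +1.575.
m = m₁·m₂ = (-1.500)(+1.575) = -2.36.

m = -2.36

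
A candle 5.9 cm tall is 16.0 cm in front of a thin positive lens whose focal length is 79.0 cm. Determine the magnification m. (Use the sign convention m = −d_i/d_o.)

m = +1.25

1/d_i = 1/f − 1/d_o = 1/(79.00) − 1/(16.0) = -0.04984, so d_i = -20.06 cm.
m = −d_i/d_o = −(-20.06)/(16.0) = +1.25.
The image is virtual, upright and enlarged, on the same side as the object.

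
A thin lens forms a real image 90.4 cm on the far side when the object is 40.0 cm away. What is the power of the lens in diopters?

P = +3.61 D

d_i = +90.4 cm.
1/f = 1/d_o + 1/d_i = 1/(40.0) + 1/(90.4) = 0.03606 cm⁻¹.
f = 27.73 cm = 0.2773 m, so P = 1/f = +3.61 D.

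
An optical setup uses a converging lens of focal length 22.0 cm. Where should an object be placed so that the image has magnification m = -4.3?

m = −d_i/d_o ⇒ d_i = −m·d_o.
1/f = 1/d_o + 1/d_i = 1/d_o − 1/(m·d_o) = (1 − 1/m)/d_o, so d_o = f(1 − 1/m) = (22.00)(1 − 1/(-4.3)) = 27.1 cm.

27.1 cm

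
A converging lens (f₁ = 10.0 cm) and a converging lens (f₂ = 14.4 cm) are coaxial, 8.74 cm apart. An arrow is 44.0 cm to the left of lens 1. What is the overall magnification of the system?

m = -0.228

Lens 1: 1/d_i1 = 1/(10.0) − 1/(44.0) = 0.07727, so d_i1 = 12.94 cm; m₁ = −d_i1/d_o1 = -0.2941.
d_o2 = 8.74 − (12.94) = -4.200 cm (virtual object).
Lens 2: 1/d_i2 = 1/(14.4) − 1/(-4.200) = 0.3075, so d_i2 = 3.252 cm; m₂ = −d_i2/d_o2 = +0.7742.
m = m₁·m₂ = (-0.2941)(+0.7742) = -0.228.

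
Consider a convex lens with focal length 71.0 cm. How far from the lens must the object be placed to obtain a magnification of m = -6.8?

81.4 cm

m = −d_i/d_o ⇒ d_i = −m·d_o.
1/f = 1/d_o + 1/d_i = 1/d_o − 1/(m·d_o) = (1 − 1/m)/d_o, so d_o = f(1 − 1/m) = (71.00)(1 − 1/(-6.8)) = 81.4 cm.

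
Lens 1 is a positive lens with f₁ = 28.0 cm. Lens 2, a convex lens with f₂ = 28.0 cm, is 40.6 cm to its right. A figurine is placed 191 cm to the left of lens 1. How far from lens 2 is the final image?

Lens 1: 1/d_i1 = 1/f₁ − 1/d_o1 = 1/(28.0) − 1/(191) = 0.03048, so d_i1 = 32.81 cm.
The intermediate image is 32.81 cm to the right of lens 1, which is 40.6 − (32.81) = 7.790 cm to the left of lens 2, so d_o2 = +7.790 cm.
Lens 2: 1/d_i2 = 1/f₂ − 1/d_o2 = 1/(28.0) − 1/(7.790) = -0.09266, so d_i2 = -10.8 cm.
The final image is virtual, 10.8 cm to the left of lens 2 (overall magnification ≈ -0.24).

10.8 cm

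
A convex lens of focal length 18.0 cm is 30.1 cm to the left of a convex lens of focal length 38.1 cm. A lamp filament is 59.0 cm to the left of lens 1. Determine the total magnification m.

Lens 1: 1/d_i1 = 1/(18.0) − 1/(59.0) = 0.03861, so d_i1 = 25.90 cm; m₁ = −d_i1/d_o1 = -0.4390.
d_o2 = 30.1 − (25.90) = 4.200 cm.
Lens 2: 1/d_i2 = 1/(38.1) − 1/(4.200) = -0.2118, so d_i2 = -4.720 cm; m₂ = −d_i2/d_o2 = +1.124.
m = m₁·m₂ = (-0.4390)(+1.124) = -0.493.

m = -0.493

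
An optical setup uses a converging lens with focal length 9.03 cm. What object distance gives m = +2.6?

5.56 cm

m = −d_i/d_o ⇒ d_i = −m·d_o.
1/f = 1/d_o + 1/d_i = 1/d_o − 1/(m·d_o) = (1 − 1/m)/d_o, so d_o = f(1 − 1/m) = (9.030)(1 − 1/(+2.6)) = 5.56 cm.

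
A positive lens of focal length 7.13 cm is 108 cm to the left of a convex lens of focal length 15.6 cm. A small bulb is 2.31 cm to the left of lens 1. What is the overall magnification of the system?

Lens 1: 1/d_i1 = 1/(7.13) − 1/(2.31) = -0.2926, so d_i1 = -3.417 cm; m₁ = −d_i1/d_o1 = +1.479.
d_o2 = 108 − (-3.417) = 111.4 cm.
Lens 2: 1/d_i2 = 1/(15.6) − 1/(111.4) = 0.05513, so d_i2 = 18.14 cm; m₂ = −d_i2/d_o2 = -0.1628.
m = m₁·m₂ = (+1.479)(-0.1628) = -0.241.

m = -0.241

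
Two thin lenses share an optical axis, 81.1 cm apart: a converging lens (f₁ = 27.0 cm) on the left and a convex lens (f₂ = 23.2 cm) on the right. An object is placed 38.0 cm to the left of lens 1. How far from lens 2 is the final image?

7.98 cm

Lens 1: 1/d_i1 = 1/f₁ − 1/d_o1 = 1/(27.0) − 1/(38.0) = 0.01072, so d_i1 = 93.27 cm.
The intermediate image is 93.27 cm to the right of lens 1, which lies 12.17 cm to the right of lens 2 — a virtual object — so d_o2 = −12.17 cm.
Lens 2: 1/d_i2 = 1/f₂ − 1/d_o2 = 1/(23.2) − 1/(-12.17) = 0.1253, so d_i2 = 7.98 cm.
The final image is real, 7.98 cm to the right of lens 2 (overall magnification ≈ -1.6).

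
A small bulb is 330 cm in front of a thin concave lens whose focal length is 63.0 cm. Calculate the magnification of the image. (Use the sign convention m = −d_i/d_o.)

m = +0.160

For a concave lens, f = -63.0 cm.
1/d_i = 1/f − 1/d_o = 1/(-63.00) − 1/(330) = -0.01890, so d_i = -52.90 cm.
m = −d_i/d_o = −(-52.90)/(330) = +0.160.
The image is virtual, upright and reduced, on the same side as the object.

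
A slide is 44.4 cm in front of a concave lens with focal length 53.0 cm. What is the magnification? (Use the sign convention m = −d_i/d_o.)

For a concave lens, f = -53.0 cm.
1/d_i = 1/f − 1/d_o = 1/(-53.00) − 1/(44.4) = -0.04139, so d_i = -24.16 cm.
m = −d_i/d_o = −(-24.16)/(44.4) = +0.544.
The image is virtual, upright and reduced, on the same side as the object.

m = +0.544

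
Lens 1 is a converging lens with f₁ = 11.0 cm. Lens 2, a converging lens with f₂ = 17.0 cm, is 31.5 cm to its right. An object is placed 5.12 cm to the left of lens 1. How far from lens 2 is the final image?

29.0 cm

Lens 1: 1/d_i1 = 1/f₁ − 1/d_o1 = 1/(11.0) − 1/(5.12) = -0.1044, so d_i1 = -9.578 cm.
The intermediate image is 9.578 cm to the left of lens 1 (virtual), which is 31.5 − (-9.578) = 41.08 cm to the left of lens 2, so d_o2 = +41.08 cm.
Lens 2: 1/d_i2 = 1/f₂ − 1/d_o2 = 1/(17.0) − 1/(41.08) = 0.03448, so d_i2 = 29.0 cm.
The final image is real, 29.0 cm to the right of lens 2 (overall magnification ≈ -1.3).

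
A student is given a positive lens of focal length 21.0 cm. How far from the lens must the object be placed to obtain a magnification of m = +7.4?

m = −d_i/d_o ⇒ d_i = −m·d_o.
1/f = 1/d_o + 1/d_i = 1/d_o − 1/(m·d_o) = (1 − 1/m)/d_o, so d_o = f(1 − 1/m) = (21.00)(1 − 1/(+7.4)) = 18.2 cm.

18.2 cm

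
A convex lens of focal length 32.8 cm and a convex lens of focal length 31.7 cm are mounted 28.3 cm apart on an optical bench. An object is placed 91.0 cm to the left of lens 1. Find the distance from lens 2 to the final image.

13.3 cm

Lens 1: 1/d_i1 = 1/f₁ − 1/d_o1 = 1/(32.8) − 1/(91.0) = 0.01950, so d_i1 = 51.29 cm.
The intermediate image is 51.29 cm to the right of lens 1, which lies 22.99 cm to the right of lens 2 — a virtual object — so d_o2 = −22.99 cm.
Lens 2: 1/d_i2 = 1/f₂ − 1/d_o2 = 1/(31.7) − 1/(-22.99) = 0.07504, so d_i2 = 13.3 cm.
The final image is real, 13.3 cm to the right of lens 2 (overall magnification ≈ -0.33).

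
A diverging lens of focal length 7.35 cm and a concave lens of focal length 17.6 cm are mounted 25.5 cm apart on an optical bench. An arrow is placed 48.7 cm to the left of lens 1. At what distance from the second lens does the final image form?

Lens 1 is diverging, so f₁ = −7.35 cm.
Lens 1: 1/d_i1 = 1/f₁ − 1/d_o1 = 1/(-7.35) − 1/(48.7) = -0.1566, so d_i1 = -6.386 cm.
The intermediate image is 6.386 cm to the left of lens 1 (virtual), which is 25.5 − (-6.386) = 31.89 cm to the left of lens 2, so d_o2 = +31.89 cm.
Lens 2 is diverging, so f₂ = −17.6 cm.
Lens 2: 1/d_i2 = 1/f₂ − 1/d_o2 = 1/(-17.6) − 1/(31.89) = -0.08818, so d_i2 = -11.3 cm.
The final image is virtual, 11.3 cm to the left of lens 2 (overall magnification ≈ 0.047).

11.3 cm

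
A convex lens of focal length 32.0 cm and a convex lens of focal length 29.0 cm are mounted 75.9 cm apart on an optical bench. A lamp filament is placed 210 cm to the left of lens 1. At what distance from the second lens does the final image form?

121 cm

Lens 1: 1/d_i1 = 1/f₁ − 1/d_o1 = 1/(32.0) − 1/(210) = 0.02649, so d_i1 = 37.75 cm.
The intermediate image is 37.75 cm to the right of lens 1, which is 75.9 − (37.75) = 38.15 cm to the left of lens 2, so d_o2 = +38.15 cm.
Lens 2: 1/d_i2 = 1/f₂ − 1/d_o2 = 1/(29.0) − 1/(38.15) = 0.008270, so d_i2 = 121 cm.
The final image is real, 121 cm to the right of lens 2 (overall magnification ≈ 0.57).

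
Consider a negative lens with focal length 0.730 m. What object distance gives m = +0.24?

For a negative lens, f = -0.730 m.
m = −d_i/d_o ⇒ d_i = −m·d_o.
1/f = 1/d_o + 1/d_i = 1/d_o − 1/(m·d_o) = (1 − 1/m)/d_o, so d_o = f(1 − 1/m) = (-0.7300)(1 − 1/(+0.24)) = 2.31 m.

2.31 m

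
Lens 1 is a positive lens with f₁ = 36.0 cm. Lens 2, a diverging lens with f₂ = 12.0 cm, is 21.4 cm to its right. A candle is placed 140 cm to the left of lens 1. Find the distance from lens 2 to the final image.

21.6 cm

Lens 1: 1/d_i1 = 1/f₁ − 1/d_o1 = 1/(36.0) − 1/(140) = 0.02063, so d_i1 = 48.46 cm.
The intermediate image is 48.46 cm to the right of lens 1, which lies 27.06 cm to the right of lens 2 — a virtual object — so d_o2 = −27.06 cm.
Lens 2 is diverging, so f₂ = −12.0 cm.
Lens 2: 1/d_i2 = 1/f₂ − 1/d_o2 = 1/(-12.0) − 1/(-27.06) = -0.04638, so d_i2 = -21.6 cm.
The final image is virtual, 21.6 cm to the left of lens 2 (overall magnification ≈ 0.28).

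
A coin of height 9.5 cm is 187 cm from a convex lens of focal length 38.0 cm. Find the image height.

2.42 cm

1/d_i = 1/f − 1/d_o = 1/(38.00) − 1/(187) = 0.02097, so d_i = 47.69 cm.
m = −d_i/d_o = -0.2550.
|h_i| = |m|·h_o = 0.2550 × 9.5 = 2.42 cm. The image is real, inverted and reduced, on the far side of the lens.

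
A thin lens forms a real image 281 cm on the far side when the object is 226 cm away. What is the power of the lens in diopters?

d_i = +281 cm.
1/f = 1/d_o + 1/d_i = 1/(226) + 1/(281) = 0.007983 cm⁻¹.
f = 125.3 cm = 1.253 m, so P = 1/f = +0.798 D.

P = +0.798 D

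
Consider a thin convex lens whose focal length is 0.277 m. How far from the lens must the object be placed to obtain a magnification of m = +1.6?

m = −d_i/d_o ⇒ d_i = −m·d_o.
1/f = 1/d_o + 1/d_i = 1/d_o − 1/(m·d_o) = (1 − 1/m)/d_o, so d_o = f(1 − 1/m) = (0.2770)(1 − 1/(+1.6)) = 0.104 m.

0.104 m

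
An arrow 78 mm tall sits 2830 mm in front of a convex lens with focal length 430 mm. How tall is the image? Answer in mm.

14.0 mm

1/d_i = 1/f − 1/d_o = 1/(430.0) − 1/(2830) = 0.001972, so d_i = 507.0 mm.
m = −d_i/d_o = -0.1792.
|h_i| = |m|·h_o = 0.1792 × 78 = 14.0 mm. The image is real, inverted and reduced, on the far side of the lens.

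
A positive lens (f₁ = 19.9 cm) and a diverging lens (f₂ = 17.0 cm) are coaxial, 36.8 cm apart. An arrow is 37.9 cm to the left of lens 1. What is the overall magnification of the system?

Lens 1: 1/d_i1 = 1/(19.9) − 1/(37.9) = 0.02387, so d_i1 = 41.90 cm; m₁ = −d_i1/d_o1 = -1.106.
d_o2 = 36.8 − (41.90) = -5.100 cm (virtual object).
f₂ = −17.0 cm (diverging).
Lens 2: 1/d_i2 = 1/(-17.0) − 1/(-5.100) = 0.1373, so d_i2 = 7.286 cm; m₂ = −d_i2/d_o2 = +1.429.
m = m₁·m₂ = (-1.106)(+1.429) = -1.58.

m = -1.58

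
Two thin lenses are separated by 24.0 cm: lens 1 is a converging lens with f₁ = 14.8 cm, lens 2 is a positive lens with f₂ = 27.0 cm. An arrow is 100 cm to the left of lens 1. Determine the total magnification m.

Lens 1: 1/d_i1 = 1/(14.8) − 1/(100) = 0.05757, so d_i1 = 17.37 cm; m₁ = −d_i1/d_o1 = -0.1737.
d_o2 = 24.0 − (17.37) = 6.630 cm.
Lens 2: 1/d_i2 = 1/(27.0) − 1/(6.630) = -0.1138, so d_i2 = -8.788 cm; m₂ = −d_i2/d_o2 = +1.325.
m = m₁·m₂ = (-0.1737)(+1.325) = -0.230.

m = -0.230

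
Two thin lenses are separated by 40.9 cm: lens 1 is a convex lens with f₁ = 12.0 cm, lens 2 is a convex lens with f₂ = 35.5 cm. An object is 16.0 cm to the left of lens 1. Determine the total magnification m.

Lens 1: 1/d_i1 = 1/(12.0) − 1/(16.0) = 0.02083, so d_i1 = 48.00 cm; m₁ = −d_i1/d_o1 = -3.000.
d_o2 = 40.9 − (48.00) = -7.100 cm (virtual object).
Lens 2: 1/d_i2 = 1/(35.5) − 1/(-7.100) = 0.1690, so d_i2 = 5.917 cm; m₂ = −d_i2/d_o2 = +0.8333.
m = m₁·m₂ = (-3.000)(+0.8333) = -2.50.

m = -2.50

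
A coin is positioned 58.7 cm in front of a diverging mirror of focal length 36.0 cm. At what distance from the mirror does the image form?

For a diverging mirror, f = -36.0 cm.
Mirror equation: 1/s_i = 1/f − 1/s_o = 1/(-36.00) − 1/(58.7) = -0.02778 − 0.01704 = -0.04481, so s_i = -22.3 cm.
The image is virtual, upright and reduced, behind the mirror.

22.3 cm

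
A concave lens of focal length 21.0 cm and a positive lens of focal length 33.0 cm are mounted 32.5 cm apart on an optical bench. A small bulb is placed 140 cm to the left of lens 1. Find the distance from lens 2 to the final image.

Lens 1 is diverging, so f₁ = −21.0 cm.
Lens 1: 1/d_i1 = 1/f₁ − 1/d_o1 = 1/(-21.0) − 1/(140) = -0.05476, so d_i1 = -18.26 cm.
The intermediate image is 18.26 cm to the left of lens 1 (virtual), which is 32.5 − (-18.26) = 50.76 cm to the left of lens 2, so d_o2 = +50.76 cm.
Lens 2: 1/d_i2 = 1/f₂ − 1/d_o2 = 1/(33.0) − 1/(50.76) = 0.01060, so d_i2 = 94.3 cm.
The final image is real, 94.3 cm to the right of lens 2 (overall magnification ≈ -0.24).

94.3 cm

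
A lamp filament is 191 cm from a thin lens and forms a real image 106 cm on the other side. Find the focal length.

f = 68.2 cm (converging)

Real image ⇒ d_i = +106 cm.
1/f = 1/d_o + 1/d_i = 1/(191) + 1/(106) = 0.01467, so f = 68.2 cm.
Since f is positive, the thin lens is converging.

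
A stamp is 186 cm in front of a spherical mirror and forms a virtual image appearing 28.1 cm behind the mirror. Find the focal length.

Virtual image ⇒ d_i = −28.1 cm.
1/f = 1/d_o + 1/d_i = 1/(186) + 1/(-28.1) = -0.03021, so f = -33.1 cm.
Since f is negative, the spherical mirror is convex.

f = -33.1 cm (convex)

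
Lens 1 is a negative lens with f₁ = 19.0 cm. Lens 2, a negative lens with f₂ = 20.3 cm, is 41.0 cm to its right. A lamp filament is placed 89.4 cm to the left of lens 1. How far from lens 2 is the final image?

14.9 cm

Lens 1 is diverging, so f₁ = −19.0 cm.
Lens 1: 1/d_i1 = 1/f₁ − 1/d_o1 = 1/(-19.0) − 1/(89.4) = -0.06382, so d_i1 = -15.67 cm.
The intermediate image is 15.67 cm to the left of lens 1 (virtual), which is 41.0 − (-15.67) = 56.67 cm to the left of lens 2, so d_o2 = +56.67 cm.
Lens 2 is diverging, so f₂ = −20.3 cm.
Lens 2: 1/d_i2 = 1/f₂ − 1/d_o2 = 1/(-20.3) − 1/(56.67) = -0.06691, so d_i2 = -14.9 cm.
The final image is virtual, 14.9 cm to the left of lens 2 (overall magnification ≈ 0.046).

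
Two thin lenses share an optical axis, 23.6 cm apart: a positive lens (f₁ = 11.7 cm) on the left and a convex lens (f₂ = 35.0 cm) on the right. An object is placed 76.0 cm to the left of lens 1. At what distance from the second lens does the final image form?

Lens 1: 1/d_i1 = 1/f₁ − 1/d_o1 = 1/(11.7) − 1/(76.0) = 0.07231, so d_i1 = 13.83 cm.
The intermediate image is 13.83 cm to the right of lens 1, which is 23.6 − (13.83) = 9.770 cm to the left of lens 2, so d_o2 = +9.770 cm.
Lens 2: 1/d_i2 = 1/f₂ − 1/d_o2 = 1/(35.0) − 1/(9.770) = -0.07378, so d_i2 = -13.6 cm.
The final image is virtual, 13.6 cm to the left of lens 2 (overall magnification ≈ -0.25).

13.6 cm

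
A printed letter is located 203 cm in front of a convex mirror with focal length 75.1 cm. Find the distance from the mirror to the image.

54.8 cm

For a convex mirror, f = -75.1 cm.
Mirror equation: 1/s_i = 1/f − 1/s_o = 1/(-75.10) − 1/(203) = -0.01332 − 0.004926 = -0.01824, so s_i = -54.8 cm.
The image is virtual, upright and reduced, behind the mirror.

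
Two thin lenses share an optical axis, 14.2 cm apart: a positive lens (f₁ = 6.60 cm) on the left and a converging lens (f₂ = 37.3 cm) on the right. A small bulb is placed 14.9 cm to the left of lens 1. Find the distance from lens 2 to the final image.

Lens 1: 1/d_i1 = 1/f₁ − 1/d_o1 = 1/(6.60) − 1/(14.9) = 0.08440, so d_i1 = 11.85 cm.
The intermediate image is 11.85 cm to the right of lens 1, which is 14.2 − (11.85) = 2.350 cm to the left of lens 2, so d_o2 = +2.350 cm.
Lens 2: 1/d_i2 = 1/f₂ − 1/d_o2 = 1/(37.3) − 1/(2.350) = -0.3987, so d_i2 = -2.51 cm.
The final image is virtual, 2.51 cm to the left of lens 2 (overall magnification ≈ -0.85).

2.51 cm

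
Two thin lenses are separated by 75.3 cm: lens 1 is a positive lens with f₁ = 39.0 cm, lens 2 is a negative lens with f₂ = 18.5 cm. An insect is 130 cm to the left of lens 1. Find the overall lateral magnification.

m = -0.208

Lens 1: 1/d_i1 = 1/(39.0) − 1/(130) = 0.01795, so d_i1 = 55.71 cm; m₁ = −d_i1/d_o1 = -0.4285.
d_o2 = 75.3 − (55.71) = 19.59 cm.
f₂ = −18.5 cm (diverging).
Lens 2: 1/d_i2 = 1/(-18.5) − 1/(19.59) = -0.1051, so d_i2 = -9.515 cm; m₂ = −d_i2/d_o2 = +0.4857.
m = m₁·m₂ = (-0.4285)(+0.4857) = -0.208.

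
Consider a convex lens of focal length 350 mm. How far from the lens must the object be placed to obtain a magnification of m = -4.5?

m = −d_i/d_o ⇒ d_i = −m·d_o.
1/f = 1/d_o + 1/d_i = 1/d_o − 1/(m·d_o) = (1 − 1/m)/d_o, so d_o = f(1 − 1/m) = (350.0)(1 − 1/(-4.5)) = 428 mm.

428 mm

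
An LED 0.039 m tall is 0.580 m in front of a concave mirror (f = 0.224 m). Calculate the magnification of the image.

1/d_i = 1/f − 1/d_o = 1/(0.2240) − 1/(0.580) = 2.740, so d_i = 0.3649 m.
m = −d_i/d_o = −(0.3649)/(0.580) = -0.629.
The image is real, inverted and reduced, in front of the mirror.

m = -0.629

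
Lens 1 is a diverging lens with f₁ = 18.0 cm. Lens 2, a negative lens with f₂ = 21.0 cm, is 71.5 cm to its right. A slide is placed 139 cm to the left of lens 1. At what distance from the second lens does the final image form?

16.9 cm

Lens 1 is diverging, so f₁ = −18.0 cm.
Lens 1: 1/d_i1 = 1/f₁ − 1/d_o1 = 1/(-18.0) − 1/(139) = -0.06275, so d_i1 = -15.94 cm.
The intermediate image is 15.94 cm to the left of lens 1 (virtual), which is 71.5 − (-15.94) = 87.44 cm to the left of lens 2, so d_o2 = +87.44 cm.
Lens 2 is diverging, so f₂ = −21.0 cm.
Lens 2: 1/d_i2 = 1/f₂ − 1/d_o2 = 1/(-21.0) − 1/(87.44) = -0.05906, so d_i2 = -16.9 cm.
The final image is virtual, 16.9 cm to the left of lens 2 (overall magnification ≈ 0.022).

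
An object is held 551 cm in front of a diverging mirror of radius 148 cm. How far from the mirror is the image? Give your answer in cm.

65.2 cm

f = R/2 = 148/2 = 74.00 cm; for a diverging mirror, f = -74.00 cm.
Mirror equation: 1/d_i = 1/f − 1/d_o = 1/(-74.00) − 1/(551) = -0.01351 − 0.001815 = -0.01533, so d_i = -65.2 cm.
The image is virtual, upright and reduced, behind the mirror.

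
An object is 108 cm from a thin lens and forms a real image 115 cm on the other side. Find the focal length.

Real image ⇒ d_i = +115 cm.
1/f = 1/d_o + 1/d_i = 1/(108) + 1/(115) = 0.01795, so f = 55.7 cm.
Since f is positive, the thin lens is converging.

f = 55.7 cm (converging)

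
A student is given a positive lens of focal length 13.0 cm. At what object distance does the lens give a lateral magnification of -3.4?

m = −d_i/d_o ⇒ d_i = −m·d_o.
1/f = 1/d_o + 1/d_i = 1/d_o − 1/(m·d_o) = (1 − 1/m)/d_o, so d_o = f(1 − 1/m) = (13.00)(1 − 1/(-3.4)) = 16.8 cm.

16.8 cm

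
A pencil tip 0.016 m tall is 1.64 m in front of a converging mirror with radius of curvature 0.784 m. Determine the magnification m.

f = R/2 = 0.784/2 = 0.3920 m.
1/d_i = 1/f − 1/d_o = 1/(0.3920) − 1/(1.64) = 1.941, so d_i = 0.5151 m.
m = −d_i/d_o = −(0.5151)/(1.64) = -0.314.
The image is real, inverted and reduced, in front of the mirror.

m = -0.314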